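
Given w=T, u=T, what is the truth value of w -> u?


Implication is false only when antecedent is true and consequent is false.
Substitute: w=T, u=T.
T -> T evaluates to T.

T


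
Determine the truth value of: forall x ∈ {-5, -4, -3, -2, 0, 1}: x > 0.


Evaluate the predicate on each element: -5:False, -4:False, -3:False, -2:False, 0:False, 1:True.
Counterexample x = -5 fails the predicate.

False


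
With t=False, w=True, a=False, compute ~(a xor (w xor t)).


Substitute t=False, w=True, a=False:
w xor t = True xor False = True
a xor (w xor t) = False xor True = True
~(a xor (w xor t)) = False

False


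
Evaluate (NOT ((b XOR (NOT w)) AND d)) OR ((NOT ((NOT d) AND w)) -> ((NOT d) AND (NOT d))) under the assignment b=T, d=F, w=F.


Substitute b=T, d=F, w=F:
… (earlier sub-steps elided)
(b XOR (NOT w)) AND d = F AND F = F
NOT ((b XOR (NOT w)) AND d) = T
NOT d = T
(NOT d) AND w = T AND F = F
NOT ((NOT d) AND w) = T
NOT d = T
NOT d = T
(NOT d) AND (NOT d) = T AND T = T
(NOT ((NOT d) AND w)) -> ((NOT d) AND (NOT d)) = T -> T = T
(NOT ((b XOR (NOT w)) AND d)) OR ((NOT ((NOT d) AND w)) -> ((NOT d) AND (NOT d))) = T OR T = T

T


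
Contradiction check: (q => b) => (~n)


Truth table over {b, n, q}:
b | n | q | φ
-------------
False | False | False | True
True | False | False | True
False | True | False | False
True | True | False | False
False | False | True | True
True | False | True | True
False | True | True | True
True | True | True | False
Satisfying assignment at row 1: b=False, n=False, q=False gives True.

No, it is not a contradiction.


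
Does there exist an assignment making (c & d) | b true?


Search for a satisfying assignment over {b, c, d}.
Try b=True, c=False, d=False: the formula evaluates to True.
A satisfying assignment exists.

Satisfiable.


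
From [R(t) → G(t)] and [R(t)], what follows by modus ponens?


Modus ponens: from (P → Q) and P, infer Q.
P = 'R(t)' is asserted, and P → Q holds, so Q follows.

G(t).


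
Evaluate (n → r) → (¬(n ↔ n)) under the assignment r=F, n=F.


Substitute r=F, n=F:
n → r = F → F = T
n ↔ n = F ↔ F = T
¬(n ↔ n) = F
(n → r) → (¬(n ↔ n)) = T → F = F

F


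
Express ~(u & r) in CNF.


Step 1: Apply De Morgan: ¬(u ∧ r) = ¬u ∨ ¬r.

(~u) | (~r)


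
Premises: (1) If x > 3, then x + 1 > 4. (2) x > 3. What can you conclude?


Modus ponens: from (P → Q) and P, infer Q.
P = 'x > 3' is asserted, and P → Q holds, so Q follows.

x + 1 > 4.


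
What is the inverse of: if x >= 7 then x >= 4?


The inverse of (P → Q) is (¬P → ¬Q). It is equivalent to the converse, not to the original.
Here P = 'x >= 7' and Q = 'x >= 4'.

If not (x >= 7), then not (x >= 4).


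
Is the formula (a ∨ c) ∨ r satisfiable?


Search for a satisfying assignment over {a, c, r}.
Try a=T, c=F, r=F: the formula evaluates to T.
A satisfying assignment exists.

Satisfiable.


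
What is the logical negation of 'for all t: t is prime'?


¬(for all x: φ) = there exists x: ¬φ, and ¬(there exists x: φ) = for all x: ¬φ.
Apply to the universal statement.

there exists t: NOT(t is prime)


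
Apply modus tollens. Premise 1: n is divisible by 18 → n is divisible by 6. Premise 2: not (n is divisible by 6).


Modus tollens: from (P → Q) and ¬Q, infer ¬P.
Q = 'n is divisible by 6' is denied; since P → Q, P must also fail.

Not (n is divisible by 18).


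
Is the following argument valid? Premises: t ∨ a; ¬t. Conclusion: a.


This matches the form of disjunctive syllogism: the conclusion follows in every model of the premises.

Valid.


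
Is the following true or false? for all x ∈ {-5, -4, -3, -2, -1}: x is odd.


Evaluate the predicate on each element: -5:T, -4:F, -3:T, -2:F, -1:T.
Counterexample x = -4 fails the predicate.

F


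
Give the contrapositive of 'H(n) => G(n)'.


The contrapositive of (P → Q) is (¬Q → ¬P); it is logically equivalent to the original.
Here P = 'H(n)' and Q = 'G(n)'.

If not (G(n)), then not (H(n)).


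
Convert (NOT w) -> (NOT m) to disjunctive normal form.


Step 1: Rewrite (¬w) → (¬m) as ¬(¬w) ∨ (¬m).
Step 2: Eliminate any double negations (¬¬X = X).

w OR (NOT m)


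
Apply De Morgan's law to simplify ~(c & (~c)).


De Morgan: the negation of a conjunction is the disjunction of the negations.
Distribute ~ across &, flipping it to |, and negate each literal.

(~c) | c


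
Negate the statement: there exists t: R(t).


¬(for all x: φ) = there exists x: ¬φ, and ¬(there exists x: φ) = for all x: ¬φ.
Apply to the existential statement.

for all t: NOT(R(t))


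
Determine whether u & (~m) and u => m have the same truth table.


Compare truth tables:
m | u | φ | ψ
-------------
False | False | False | True
True | False | False | True
False | True | True | False
True | True | False | True
They differ at row 1 (m=False, u=False): φ=False but ψ=True.

No, they are not logically equivalent.


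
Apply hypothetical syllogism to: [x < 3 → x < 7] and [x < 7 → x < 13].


Hypothetical syllogism: from (P → Q) and (Q → R), infer (P → R).
Chain the two implications through the shared middle term 'x < 7'.

x < 3 → x < 13


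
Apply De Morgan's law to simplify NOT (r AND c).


De Morgan: the negation of a conjunction is the disjunction of the negations.
Distribute NOT across AND, flipping it to OR, and negate each literal.

(NOT r) OR (NOT c)


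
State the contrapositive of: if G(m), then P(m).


The contrapositive of (P → Q) is (¬Q → ¬P); it is logically equivalent to the original.
Here P = 'G(m)' and Q = 'P(m)'.

If not (P(m)), then not (G(m)).


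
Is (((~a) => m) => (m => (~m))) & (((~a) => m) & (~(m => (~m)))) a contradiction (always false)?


Truth table over {a, m}:
a | m | φ
---------
False | False | False
True | False | False
False | True | False
True | True | False
Every row is false.

Yes, it is a contradiction.


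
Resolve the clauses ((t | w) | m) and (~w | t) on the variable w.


The clauses contain complementary literals w and ~w.
Resolution eliminates this pair and disjoins the remaining literals (merging duplicates).

(t | m)


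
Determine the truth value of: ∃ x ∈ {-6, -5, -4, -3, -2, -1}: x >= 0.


Evaluate the predicate on each element: -6:F, -5:F, -4:F, -3:F, -2:F, -1:F.
No element satisfies the predicate.

F


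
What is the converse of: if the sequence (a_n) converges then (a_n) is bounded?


The converse of (P → Q) is (Q → P). It is not in general equivalent to the original.
Here P = 'the sequence (a_n) converges' and Q = '(a_n) is bounded'.

If (a_n) is bounded, then the sequence (a_n) converges.


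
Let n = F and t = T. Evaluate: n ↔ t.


Biconditional is true when both operands have the same truth value.
Substitute: n=F, t=T.
F ↔ T evaluates to F.

F


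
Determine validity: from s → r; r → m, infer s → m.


This matches the form of hypothetical syllogism: the conclusion follows in every model of the premises.

Valid.


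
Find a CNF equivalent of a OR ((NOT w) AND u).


Step 1: Distribute ∨ over ∧: a ∨ ((¬w) ∧ u) = (a ∨ (¬w)) ∧ (a ∨ u).

(a OR (NOT w)) AND (a OR u)


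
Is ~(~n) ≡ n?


Compare truth tables:
n | φ | ψ
---------
False | False | False
True | True | True
The columns φ and ψ agree on every row.

Yes, they are logically equivalent.


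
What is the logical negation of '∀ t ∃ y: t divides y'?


Negation flips each quantifier (∀↔∃) and negates the inner predicate.
¬(∀ t ∃ y: φ) = ∃ t ∀ y: ¬φ.

∃ t ∀ y: ¬(t divides y)


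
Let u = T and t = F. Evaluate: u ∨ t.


Disjunction is false only when both operands are false.
Substitute: u=T, t=F.
T ∨ F evaluates to T.

T


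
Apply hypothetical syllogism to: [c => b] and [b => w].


Hypothetical syllogism: from (P → Q) and (Q → R), infer (P → R).
Chain the two implications through the shared middle term 'b'.

c => w


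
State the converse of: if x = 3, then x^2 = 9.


The converse of (P → Q) is (Q → P). It is not in general equivalent to the original.
Here P = 'x = 3' and Q = 'x^2 = 9'.

If x^2 = 9, then x = 3.


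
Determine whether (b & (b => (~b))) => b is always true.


Build the truth table over {b}:
b | φ
-----
False | True
True | True
Every row evaluates to true.

Yes, it is a tautology.


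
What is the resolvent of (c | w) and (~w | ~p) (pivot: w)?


The clauses contain complementary literals w and ~w.
Resolution eliminates this pair and disjoins the remaining literals (merging duplicates).

(c | ~p)


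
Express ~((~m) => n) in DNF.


Step 1: Rewrite implication then negate: ¬(¬(¬m) ∨ n) = (¬m) ∧ ¬n.

(~m) & (~n)


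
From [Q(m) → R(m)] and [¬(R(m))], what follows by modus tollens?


Modus tollens: from (P → Q) and ¬Q, infer ¬P.
Q = 'R(m)' is denied; since P → Q, P must also fail.

Not (Q(m)).


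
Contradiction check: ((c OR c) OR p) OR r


Truth table over {c, p, r}:
c | p | r | φ
-------------
F | F | F | F
T | F | F | T
F | T | F | T
T | T | F | T
F | F | T | T
T | F | T | T
F | T | T | T
T | T | T | T
Satisfying assignment at row 2: c=T, p=F, r=F gives T.

No, it is not a contradiction.


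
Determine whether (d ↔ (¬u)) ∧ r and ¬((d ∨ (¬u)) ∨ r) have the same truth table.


Compare truth tables:
d | r | u | φ | ψ
-----------------
F | F | F | F | F
T | F | F | F | F
F | T | F | F | F
T | T | F | T | F
F | F | T | F | T
T | F | T | F | F
F | T | T | T | F
T | T | T | F | F
They differ at row 4 (d=T, r=T, u=F): φ=T but ψ=F.

No, they are not logically equivalent.


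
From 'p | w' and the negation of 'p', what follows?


Disjunctive syllogism: from (P ∨ Q) and ¬P, infer Q.
One disjunct, 'p', is ruled out; the other must hold.

w


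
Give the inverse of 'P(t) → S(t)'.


The inverse of (P → Q) is (¬P → ¬Q). It is equivalent to the converse, not to the original.
Here P = 'P(t)' and Q = 'S(t)'.

If not (P(t)), then not (S(t)).


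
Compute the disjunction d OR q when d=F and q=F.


Disjunction is false only when both operands are false.
Substitute: d=F, q=F.
F OR F evaluates to F.

F


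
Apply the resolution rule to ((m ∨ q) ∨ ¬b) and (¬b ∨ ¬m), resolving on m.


The clauses contain complementary literals m and ¬m.
Resolution eliminates this pair and disjoins the remaining literals (merging duplicates).

(¬b ∨ q)


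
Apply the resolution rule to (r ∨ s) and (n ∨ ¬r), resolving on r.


The clauses contain complementary literals r and ¬r.
Resolution eliminates this pair and disjoins the remaining literals (merging duplicates).

(s ∨ n)


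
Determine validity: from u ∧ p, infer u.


This matches the form of conjunction elimination: the conclusion follows in every model of the premises.

Valid.


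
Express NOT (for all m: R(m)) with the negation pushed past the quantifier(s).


¬(for all x: φ) = there exists x: ¬φ, and ¬(there exists x: φ) = for all x: ¬φ.
Apply to the universal statement.

there exists m: NOT(R(m))


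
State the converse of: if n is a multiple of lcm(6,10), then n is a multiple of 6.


The converse of (P → Q) is (Q → P). It is not in general equivalent to the original.
Here P = 'n is a multiple of lcm(6,10)' and Q = 'n is a multiple of 6'.

If n is a multiple of 6, then n is a multiple of lcm(6,10).


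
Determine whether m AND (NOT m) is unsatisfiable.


Truth table over {m}:
m | φ
-----
F | F
T | F
Every row is false.

Yes, it is a contradiction.


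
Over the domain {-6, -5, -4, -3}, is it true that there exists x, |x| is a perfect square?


Evaluate the predicate on each element: -6:F, -5:F, -4:T, -3:F.
Witness x = -4 satisfies the predicate.

T


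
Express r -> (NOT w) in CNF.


Step 1: Rewrite r → (¬w) as ¬r ∨ (¬w).

(NOT r) OR (NOT w)


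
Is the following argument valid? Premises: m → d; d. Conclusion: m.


This is affirming the consequent (fallacy). There exist truth assignments where the premises are all true but the conclusion is false.

Invalid.


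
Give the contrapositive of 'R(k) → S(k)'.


The contrapositive of (P → Q) is (¬Q → ¬P); it is logically equivalent to the original.
Here P = 'R(k)' and Q = 'S(k)'.

If not (S(k)), then not (R(k)).


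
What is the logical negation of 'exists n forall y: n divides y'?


Negation flips each quantifier (∀↔∃) and negates the inner predicate.
¬(exists n forall y: φ) = forall n exists y: ¬φ.

forall n exists y: ~(n divides y)


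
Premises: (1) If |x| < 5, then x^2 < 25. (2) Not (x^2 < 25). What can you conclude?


Modus tollens: from (P → Q) and ¬Q, infer ¬P.
Q = 'x^2 < 25' is denied; since P → Q, P must also fail.

Not (|x| < 5).


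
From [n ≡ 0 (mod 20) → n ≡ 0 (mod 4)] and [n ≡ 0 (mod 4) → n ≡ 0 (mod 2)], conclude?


Hypothetical syllogism: from (P → Q) and (Q → R), infer (P → R).
Chain the two implications through the shared middle term 'n ≡ 0 (mod 4)'.

n ≡ 0 (mod 20) → n ≡ 0 (mod 2)


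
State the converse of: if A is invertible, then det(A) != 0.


The converse of (P → Q) is (Q → P). It is not in general equivalent to the original.
Here P = 'A is invertible' and Q = 'det(A) != 0'.

If det(A) != 0, then A is invertible.


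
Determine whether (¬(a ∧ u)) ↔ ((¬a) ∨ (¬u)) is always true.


Build the truth table over {a, u}:
a | u | φ
---------
F | F | T
T | F | T
F | T | T
T | T | T
Every row evaluates to true.

Yes, it is a tautology.


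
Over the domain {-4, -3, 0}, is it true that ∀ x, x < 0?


Evaluate the predicate on each element: -4:T, -3:T, 0:F.
Counterexample x = 0 fails the predicate.

F


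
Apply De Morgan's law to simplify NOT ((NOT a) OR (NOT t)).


De Morgan: the negation of a disjunction is the conjunction of the negations.
Distribute NOT across OR, flipping it to AND, and negate each literal.

a AND t


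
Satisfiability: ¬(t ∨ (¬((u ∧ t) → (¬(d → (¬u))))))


Search for a satisfying assignment over {d, t, u}.
Try d=F, t=F, u=F: the formula evaluates to T.
A satisfying assignment exists.

Satisfiable.


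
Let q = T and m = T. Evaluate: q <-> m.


Biconditional is true when both operands have the same truth value.
Substitute: q=T, m=T.
T <-> T evaluates to T.

T


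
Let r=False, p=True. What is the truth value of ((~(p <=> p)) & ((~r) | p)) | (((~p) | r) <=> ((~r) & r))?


Substitute r=False, p=True:
… (earlier sub-steps elided)
~(p <=> p) = False
~r = True
(~r) | p = True | True = True
(~(p <=> p)) & ((~r) | p) = False & True = False
~p = False
(~p) | r = False | False = False
~r = True
(~r) & r = True & False = False
((~p) | r) <=> ((~r) & r) = False <=> False = True
((~(p <=> p)) & ((~r) | p)) | (((~p) | r) <=> ((~r) & r)) = False | True = True

True


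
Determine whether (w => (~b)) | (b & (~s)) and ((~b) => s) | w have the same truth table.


Compare truth tables:
b | s | w | φ | ψ
-----------------
False | False | False | True | False
True | False | False | True | True
False | True | False | True | True
True | True | False | True | True
False | False | True | True | True
True | False | True | True | True
False | True | True | True | True
True | True | True | False | True
They differ at row 1 (b=False, s=False, w=False): φ=True but ψ=False.

No, they are not logically equivalent.


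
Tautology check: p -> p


Build the truth table over {p}:
p | φ
-----
F | T
T | T
Every row evaluates to true.

Yes, it is a tautology.


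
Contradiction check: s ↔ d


Truth table over {d, s}:
d | s | φ
---------
F | F | T
T | F | F
F | T | F
T | T | T
Satisfying assignment at row 1: d=F, s=F gives T.

No, it is not a contradiction.


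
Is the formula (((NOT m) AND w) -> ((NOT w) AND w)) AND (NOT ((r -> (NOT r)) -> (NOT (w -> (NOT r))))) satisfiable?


Search for a satisfying assignment over {m, r, w}.
Try m=F, r=F, w=F: the formula evaluates to T.
A satisfying assignment exists.

Satisfiable.


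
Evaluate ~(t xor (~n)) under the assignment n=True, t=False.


Substitute n=True, t=False:
~n = False
t xor (~n) = False xor False = False
~(t xor (~n)) = True

True


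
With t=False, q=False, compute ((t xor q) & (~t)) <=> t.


Substitute t=False, q=False:
t xor q = False xor False = False
~t = True
(t xor q) & (~t) = False & True = False
((t xor q) & (~t)) <=> t = False <=> False = True

True


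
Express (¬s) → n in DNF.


Step 1: Rewrite (¬s) → n as ¬(¬s) ∨ n.
Step 2: Eliminate any double negations (¬¬X = X).

s ∨ n


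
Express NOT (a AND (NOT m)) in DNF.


Step 1: Apply De Morgan: ¬(a ∧ (¬m)) = ¬a ∨ ¬(¬m).
Step 2: Eliminate any double negations (¬¬X = X).

(NOT a) OR m


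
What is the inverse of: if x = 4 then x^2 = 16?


The inverse of (P → Q) is (¬P → ¬Q). It is equivalent to the converse, not to the original.
Here P = 'x = 4' and Q = 'x^2 = 16'.

If not (x = 4), then not (x^2 = 16).


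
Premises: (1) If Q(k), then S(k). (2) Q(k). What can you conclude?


Modus ponens: from (P → Q) and P, infer Q.
P = 'Q(k)' is asserted, and P → Q holds, so Q follows.

S(k).


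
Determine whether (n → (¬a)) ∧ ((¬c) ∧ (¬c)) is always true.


Build the truth table over {a, c, n}:
a | c | n | φ
-------------
F | F | F | T
T | F | F | T
F | T | F | F
T | T | F | F
F | F | T | T
T | F | T | F
F | T | T | F
T | T | T | F
Counterexample at row 3: with a=F, c=T, n=F, the formula is F.

No, it is not a tautology.


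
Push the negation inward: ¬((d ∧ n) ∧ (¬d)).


De Morgan: the negation of a conjunction is the disjunction of the negations.
Distribute ¬ across ∧, flipping it to ∨, and negate each literal.

((¬d) ∨ (¬n)) ∨ d


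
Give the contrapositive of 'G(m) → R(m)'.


The contrapositive of (P → Q) is (¬Q → ¬P); it is logically equivalent to the original.
Here P = 'G(m)' and Q = 'R(m)'.

If not (R(m)), then not (G(m)).


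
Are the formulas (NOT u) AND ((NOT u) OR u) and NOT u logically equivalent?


Compare truth tables:
u | φ | ψ
---------
F | T | T
T | F | F
The columns φ and ψ agree on every row.

Yes, they are logically equivalent.


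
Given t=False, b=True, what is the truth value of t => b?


Implication is false only when antecedent is true and consequent is false.
Substitute: t=False, b=True.
False => True evaluates to True.

True


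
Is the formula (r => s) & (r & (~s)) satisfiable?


Check all 4 assignments over {r, s}:
r | s | φ
---------
False | False | False
True | False | False
False | True | False
True | True | False
No assignment makes the formula true.

Unsatisfiable.


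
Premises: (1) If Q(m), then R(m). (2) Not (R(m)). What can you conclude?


Modus tollens: from (P → Q) and ¬Q, infer ¬P.
Q = 'R(m)' is denied; since P → Q, P must also fail.

Not (Q(m)).


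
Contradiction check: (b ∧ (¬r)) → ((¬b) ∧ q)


Truth table over {b, q, r}:
b | q | r | φ
-------------
F | F | F | T
T | F | F | F
F | T | F | T
T | T | F | F
F | F | T | T
T | F | T | T
F | T | T | T
T | T | T | T
Satisfying assignment at row 1: b=F, q=F, r=F gives T.

No, it is not a contradiction.


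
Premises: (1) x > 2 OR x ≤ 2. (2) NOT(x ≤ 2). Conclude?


Disjunctive syllogism: from (P ∨ Q) and ¬P, infer Q.
One disjunct, 'x ≤ 2', is ruled out; the other must hold.

x > 2


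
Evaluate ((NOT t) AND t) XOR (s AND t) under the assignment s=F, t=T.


Substitute s=F, t=T:
NOT t = F
(NOT t) AND t = F AND T = F
s AND t = F AND T = F
((NOT t) AND t) XOR (s AND t) = F XOR F = F

F


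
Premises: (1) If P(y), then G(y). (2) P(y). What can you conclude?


Modus ponens: from (P → Q) and P, infer Q.
P = 'P(y)' is asserted, and P → Q holds, so Q follows.

G(y).


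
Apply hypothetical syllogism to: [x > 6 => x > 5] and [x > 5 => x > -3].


Hypothetical syllogism: from (P → Q) and (Q → R), infer (P → R).
Chain the two implications through the shared middle term 'x > 5'.

x > 6 => x > -3


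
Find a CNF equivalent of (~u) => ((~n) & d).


Step 1: Rewrite (¬u) → ((¬n) ∧ d) as ¬(¬u) ∨ ((¬n) ∧ d).
Step 2: Distribute ∨ over ∧.
Step 3: Eliminate any double negations (¬¬X = X).

(u | (~n)) & (u | d)


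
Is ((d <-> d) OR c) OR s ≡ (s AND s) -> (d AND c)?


Compare truth tables:
c | d | s | φ | ψ
-----------------
F | F | F | T | T
T | F | F | T | T
F | T | F | T | T
T | T | F | T | T
F | F | T | T | F
T | F | T | T | F
F | T | T | T | F
T | T | T | T | T
They differ at row 5 (c=F, d=F, s=T): φ=T but ψ=F.

No, they are not logically equivalent.


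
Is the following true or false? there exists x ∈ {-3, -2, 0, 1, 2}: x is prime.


Evaluate the predicate on each element: -3:F, -2:F, 0:F, 1:F, 2:T.
Witness x = 2 satisfies the predicate.

T


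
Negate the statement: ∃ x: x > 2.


¬(∀ x: φ) = ∃ x: ¬φ, and ¬(∃ x: φ) = ∀ x: ¬φ.
Apply to the existential statement.

∀ x: ¬(x > 2)


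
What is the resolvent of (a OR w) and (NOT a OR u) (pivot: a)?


The clauses contain complementary literals a and NOTa.
Resolution eliminates this pair and disjoins the remaining literals (merging duplicates).

(w OR u)


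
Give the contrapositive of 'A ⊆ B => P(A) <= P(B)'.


The contrapositive of (P → Q) is (¬Q → ¬P); it is logically equivalent to the original.
Here P = 'A ⊆ B' and Q = 'P(A) <= P(B)'.

If not (P(A) <= P(B)), then not (A ⊆ B).


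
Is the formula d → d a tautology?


Build the truth table over {d}:
d | φ
-----
F | T
T | T
Every row evaluates to true.

Yes, it is a tautology.


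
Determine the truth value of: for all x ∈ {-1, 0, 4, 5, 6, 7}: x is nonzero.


Evaluate the predicate on each element: -1:T, 0:F, 4:T, 5:T, 6:T, 7:T.
Counterexample x = 0 fails the predicate.

F


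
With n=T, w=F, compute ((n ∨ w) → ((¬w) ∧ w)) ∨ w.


Substitute n=T, w=F:
n ∨ w = T ∨ F = T
¬w = T
(¬w) ∧ w = T ∧ F = F
(n ∨ w) → ((¬w) ∧ w) = T → F = F
((n ∨ w) → ((¬w) ∧ w)) ∨ w = F ∨ F = F

F


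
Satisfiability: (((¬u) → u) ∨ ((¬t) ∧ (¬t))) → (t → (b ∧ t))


Search for a satisfying assignment over {b, t, u}.
Try b=F, t=F, u=F: the formula evaluates to T.
A satisfying assignment exists.

Satisfiable.


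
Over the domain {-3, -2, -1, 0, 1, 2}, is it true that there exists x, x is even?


Evaluate the predicate on each element: -3:F, -2:T, -1:F, 0:T, 1:F, 2:T.
Witness x = -2 satisfies the predicate.

T


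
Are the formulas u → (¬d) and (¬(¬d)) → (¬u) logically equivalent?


Compare truth tables:
d | u | φ | ψ
-------------
F | F | T | T
T | F | T | T
F | T | T | T
T | T | F | F
The columns φ and ψ agree on every row.

Yes, they are logically equivalent.


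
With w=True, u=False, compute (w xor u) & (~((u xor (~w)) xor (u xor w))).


Substitute w=True, u=False:
w xor u = True xor False = True
~w = False
u xor (~w) = False xor False = False
u xor w = False xor True = True
(u xor (~w)) xor (u xor w) = False xor True = True
~((u xor (~w)) xor (u xor w)) = False
(w xor u) & (~((u xor (~w)) xor (u xor w))) = True & False = False

False


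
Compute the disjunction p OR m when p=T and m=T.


Disjunction is false only when both operands are false.
Substitute: p=T, m=T.
T OR T evaluates to T.

T


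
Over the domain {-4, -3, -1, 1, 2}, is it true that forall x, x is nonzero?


Evaluate the predicate on each element: -4:True, -3:True, -1:True, 1:True, 2:True.
Every element satisfies the predicate.

True


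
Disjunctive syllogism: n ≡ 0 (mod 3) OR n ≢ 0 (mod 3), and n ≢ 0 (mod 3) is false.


Disjunctive syllogism: from (P ∨ Q) and ¬P, infer Q.
One disjunct, 'n ≢ 0 (mod 3)', is ruled out; the other must hold.

n ≡ 0 (mod 3)


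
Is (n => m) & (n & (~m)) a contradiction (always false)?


Truth table over {m, n}:
m | n | φ
---------
False | False | False
True | False | False
False | True | False
True | True | False
Every row is false.

Yes, it is a contradiction.


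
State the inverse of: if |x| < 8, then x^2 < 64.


The inverse of (P → Q) is (¬P → ¬Q). It is equivalent to the converse, not to the original.
Here P = '|x| < 8' and Q = 'x^2 < 64'.

If not (|x| < 8), then not (x^2 < 64).


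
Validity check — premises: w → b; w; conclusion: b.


This matches the form of modus ponens: the conclusion follows in every model of the premises.

Valid.


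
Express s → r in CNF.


Step 1: Rewrite s → r as ¬s ∨ r.

(¬s) ∨ r


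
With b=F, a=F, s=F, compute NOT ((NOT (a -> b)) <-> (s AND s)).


Substitute b=F, a=F, s=F:
a -> b = F -> F = T
NOT (a -> b) = F
s AND s = F AND F = F
(NOT (a -> b)) <-> (s AND s) = F <-> F = T
NOT ((NOT (a -> b)) <-> (s AND s)) = F

F


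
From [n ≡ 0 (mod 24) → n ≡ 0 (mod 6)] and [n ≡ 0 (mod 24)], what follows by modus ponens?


Modus ponens: from (P → Q) and P, infer Q.
P = 'n ≡ 0 (mod 24)' is asserted, and P → Q holds, so Q follows.

n ≡ 0 (mod 6).


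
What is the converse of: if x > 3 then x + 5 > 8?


The converse of (P → Q) is (Q → P). It is not in general equivalent to the original.
Here P = 'x > 3' and Q = 'x + 5 > 8'.

If x + 5 > 8, then x > 3.


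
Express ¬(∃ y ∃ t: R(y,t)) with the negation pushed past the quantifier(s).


Negation flips each quantifier (∀↔∃) and negates the inner predicate.
¬(∃ y ∃ t: φ) = ∀ y ∀ t: ¬φ.

∀ y ∀ t: ¬(R(y,t))


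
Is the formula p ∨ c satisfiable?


Search for a satisfying assignment over {c, p}.
Try c=T, p=F: the formula evaluates to T.
A satisfying assignment exists.

Satisfiable.


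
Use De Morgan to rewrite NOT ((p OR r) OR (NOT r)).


De Morgan: the negation of a disjunction is the conjunction of the negations.
Distribute NOT across OR, flipping it to AND, and negate each literal.

((NOT p) AND (NOT r)) AND r


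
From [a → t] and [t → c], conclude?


Hypothetical syllogism: from (P → Q) and (Q → R), infer (P → R).
Chain the two implications through the shared middle term 't'.

a → c


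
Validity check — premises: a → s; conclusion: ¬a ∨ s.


This matches the form of material implication: the conclusion follows in every model of the premises.

Valid.


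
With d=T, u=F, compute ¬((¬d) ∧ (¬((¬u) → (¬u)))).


Substitute d=T, u=F:
¬d = F
¬u = T
¬u = T
(¬u) → (¬u) = T → T = T
¬((¬u) → (¬u)) = F
(¬d) ∧ (¬((¬u) → (¬u))) = F ∧ F = F
¬((¬d) ∧ (¬((¬u) → (¬u)))) = T

T


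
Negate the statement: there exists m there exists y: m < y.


Negation flips each quantifier (∀↔∃) and negates the inner predicate.
¬(there exists m there exists y: φ) = for all m for all y: ¬φ.

for all m for all y: NOT(m < y)


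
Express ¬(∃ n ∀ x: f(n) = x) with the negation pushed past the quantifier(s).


Negation flips each quantifier (∀↔∃) and negates the inner predicate.
¬(∃ n ∀ x: φ) = ∀ n ∃ x: ¬φ.

∀ n ∃ x: ¬(f(n) = x)


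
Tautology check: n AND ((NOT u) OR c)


Build the truth table over {c, n, u}:
c | n | u | φ
-------------
F | F | F | F
T | F | F | F
F | T | F | T
T | T | F | T
F | F | T | F
T | F | T | F
F | T | T | F
T | T | T | T
Counterexample at row 1: with c=F, n=F, u=F, the formula is F.

No, it is not a tautology.


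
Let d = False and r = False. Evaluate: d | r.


Disjunction is false only when both operands are false.
Substitute: d=False, r=False.
False | False evaluates to False.

False


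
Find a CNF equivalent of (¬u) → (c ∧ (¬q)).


Step 1: Rewrite (¬u) → (c ∧ (¬q)) as ¬(¬u) ∨ (c ∧ (¬q)).
Step 2: Distribute ∨ over ∧.
Step 3: Eliminate any double negations (¬¬X = X).

(u ∨ c) ∧ (u ∨ (¬q))


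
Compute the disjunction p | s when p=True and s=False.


Disjunction is false only when both operands are false.
Substitute: p=True, s=False.
True | False evaluates to True.

True


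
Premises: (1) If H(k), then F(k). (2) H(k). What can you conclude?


Modus ponens: from (P → Q) and P, infer Q.
P = 'H(k)' is asserted, and P → Q holds, so Q follows.

F(k).


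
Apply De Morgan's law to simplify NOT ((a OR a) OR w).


De Morgan: the negation of a disjunction is the conjunction of the negations.
Distribute NOT across OR, flipping it to AND, and negate each literal.

((NOT a) AND (NOT a)) AND (NOT w)


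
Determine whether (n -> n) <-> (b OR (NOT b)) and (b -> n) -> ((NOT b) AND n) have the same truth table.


Compare truth tables:
b | n | φ | ψ
-------------
F | F | T | F
T | F | T | T
F | T | T | T
T | T | T | F
They differ at row 1 (b=F, n=F): φ=T but ψ=F.

No, they are not logically equivalent.


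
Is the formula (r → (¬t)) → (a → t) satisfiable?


Search for a satisfying assignment over {a, r, t}.
Try a=F, r=F, t=F: the formula evaluates to T.
A satisfying assignment exists.

Satisfiable.


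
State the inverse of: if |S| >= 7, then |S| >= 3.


The inverse of (P → Q) is (¬P → ¬Q). It is equivalent to the converse, not to the original.
Here P = '|S| >= 7' and Q = '|S| >= 3'.

If not (|S| >= 7), then not (|S| >= 3).


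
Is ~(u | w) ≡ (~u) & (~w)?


Compare truth tables:
u | w | φ | ψ
-------------
False | False | True | True
True | False | False | False
False | True | False | False
True | True | False | False
The columns φ and ψ agree on every row.

Yes, they are logically equivalent.


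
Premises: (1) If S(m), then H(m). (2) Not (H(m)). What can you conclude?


Modus tollens: from (P → Q) and ¬Q, infer ¬P.
Q = 'H(m)' is denied; since P → Q, P must also fail.

Not (S(m)).


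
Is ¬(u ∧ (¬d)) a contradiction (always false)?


Truth table over {d, u}:
d | u | φ
---------
F | F | T
T | F | T
F | T | F
T | T | T
Satisfying assignment at row 1: d=F, u=F gives T.

No, it is not a contradiction.


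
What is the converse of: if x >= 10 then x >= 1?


The converse of (P → Q) is (Q → P). It is not in general equivalent to the original.
Here P = 'x >= 10' and Q = 'x >= 1'.

If x >= 1, then x >= 10.


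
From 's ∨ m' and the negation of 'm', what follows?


Disjunctive syllogism: from (P ∨ Q) and ¬P, infer Q.
One disjunct, 'm', is ruled out; the other must hold.

s


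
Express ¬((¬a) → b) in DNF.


Step 1: Rewrite implication then negate: ¬(¬(¬a) ∨ b) = (¬a) ∧ ¬b.

(¬a) ∧ (¬b)


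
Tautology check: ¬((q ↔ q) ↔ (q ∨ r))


Build the truth table over {q, r}:
q | r | φ
---------
F | F | T
T | F | F
F | T | F
T | T | F
Counterexample at row 2: with q=T, r=F, the formula is F.

No, it is not a tautology.


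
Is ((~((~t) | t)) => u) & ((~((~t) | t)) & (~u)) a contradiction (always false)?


Truth table over {t, u}:
t | u | φ
---------
False | False | False
True | False | False
False | True | False
True | True | False
Every row is false.

Yes, it is a contradiction.


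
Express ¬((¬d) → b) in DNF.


Step 1: Rewrite implication then negate: ¬(¬(¬d) ∨ b) = (¬d) ∧ ¬b.

(¬d) ∧ (¬b)


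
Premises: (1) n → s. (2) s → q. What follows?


Hypothetical syllogism: from (P → Q) and (Q → R), infer (P → R).
Chain the two implications through the shared middle term 's'.

n → q


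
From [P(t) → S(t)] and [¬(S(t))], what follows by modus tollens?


Modus tollens: from (P → Q) and ¬Q, infer ¬P.
Q = 'S(t)' is denied; since P → Q, P must also fail.

Not (P(t)).


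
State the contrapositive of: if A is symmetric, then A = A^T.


The contrapositive of (P → Q) is (¬Q → ¬P); it is logically equivalent to the original.
Here P = 'A is symmetric' and Q = 'A = A^T'.

If not (A = A^T), then not (A is symmetric).


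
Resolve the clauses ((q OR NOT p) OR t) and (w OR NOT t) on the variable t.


The clauses contain complementary literals t and NOTt.
Resolution eliminates this pair and disjoins the remaining literals (merging duplicates).

((q OR NOT p) OR w)


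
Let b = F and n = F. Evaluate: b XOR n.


Exclusive or is true when exactly one operand is true.
Substitute: b=F, n=F.
F XOR F evaluates to F.

F


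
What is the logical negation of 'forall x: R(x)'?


¬(forall x: φ) = exists x: ¬φ, and ¬(exists x: φ) = forall x: ¬φ.
Apply to the universal statement.

exists x: ~(R(x))


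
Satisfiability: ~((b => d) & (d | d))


Search for a satisfying assignment over {b, d}.
Try b=False, d=False: the formula evaluates to True.
A satisfying assignment exists.

Satisfiable.


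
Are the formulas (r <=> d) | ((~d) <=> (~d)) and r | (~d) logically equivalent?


Compare truth tables:
d | r | φ | ψ
-------------
False | False | True | True
True | False | True | False
False | True | True | True
True | True | True | True
They differ at row 2 (d=True, r=False): φ=True but ψ=False.

No, they are not logically equivalent.


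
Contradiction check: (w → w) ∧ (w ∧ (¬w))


Truth table over {w}:
w | φ
-----
F | F
T | F
Every row is false.

Yes, it is a contradiction.


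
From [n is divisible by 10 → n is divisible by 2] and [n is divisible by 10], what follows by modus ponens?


Modus ponens: from (P → Q) and P, infer Q.
P = 'n is divisible by 10' is asserted, and P → Q holds, so Q follows.

n is divisible by 2.


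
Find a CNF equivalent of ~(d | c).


Step 1: Apply De Morgan: ¬(d ∨ c) = ¬d ∧ ¬c.

(~d) & (~c)


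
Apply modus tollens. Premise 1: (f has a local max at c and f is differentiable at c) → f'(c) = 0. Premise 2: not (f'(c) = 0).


Modus tollens: from (P → Q) and ¬Q, infer ¬P.
Q = 'f'(c) = 0' is denied; since P → Q, P must also fail.

Not ((f has a local max at c and f is differentiable at c)).


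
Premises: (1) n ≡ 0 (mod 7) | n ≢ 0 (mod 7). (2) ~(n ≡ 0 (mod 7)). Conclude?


Disjunctive syllogism: from (P ∨ Q) and ¬P, infer Q.
One disjunct, 'n ≡ 0 (mod 7)', is ruled out; the other must hold.

n ≢ 0 (mod 7)


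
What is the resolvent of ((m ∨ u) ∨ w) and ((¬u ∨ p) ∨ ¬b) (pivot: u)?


The clauses contain complementary literals u and ¬u.
Resolution eliminates this pair and disjoins the remaining literals (merging duplicates).

(((w ∨ m) ∨ p) ∨ ¬b)


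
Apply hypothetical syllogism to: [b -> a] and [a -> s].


Hypothetical syllogism: from (P → Q) and (Q → R), infer (P → R).
Chain the two implications through the shared middle term 'a'.

b -> s


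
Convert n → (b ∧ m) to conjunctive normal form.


Step 1: Rewrite n → (b ∧ m) as ¬n ∨ (b ∧ m).
Step 2: Distribute ∨ over ∧.

((¬n) ∨ b) ∧ ((¬n) ∨ m)


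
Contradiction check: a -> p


Truth table over {a, p}:
a | p | φ
---------
F | F | T
T | F | F
F | T | T
T | T | T
Satisfying assignment at row 1: a=F, p=F gives T.

No, it is not a contradiction.


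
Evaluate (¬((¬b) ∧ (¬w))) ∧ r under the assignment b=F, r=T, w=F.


Substitute b=F, r=T, w=F:
¬b = T
¬w = T
(¬b) ∧ (¬w) = T ∧ T = T
¬((¬b) ∧ (¬w)) = F
(¬((¬b) ∧ (¬w))) ∧ r = F ∧ T = F

F


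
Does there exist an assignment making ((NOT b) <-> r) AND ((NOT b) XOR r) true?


Check all 4 assignments over {b, r}:
b | r | φ
---------
F | F | F
T | F | F
F | T | F
T | T | F
No assignment makes the formula true.

Unsatisfiable.


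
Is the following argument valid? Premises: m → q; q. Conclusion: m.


This is affirming the consequent (fallacy). There exist truth assignments where the premises are all true but the conclusion is false.

Invalid.


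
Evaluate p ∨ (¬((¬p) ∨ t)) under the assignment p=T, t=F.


Substitute p=T, t=F:
¬p = F
(¬p) ∨ t = F ∨ F = F
¬((¬p) ∨ t) = T
p ∨ (¬((¬p) ∨ t)) = T ∨ T = T

T


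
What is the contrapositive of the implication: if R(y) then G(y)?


The contrapositive of (P → Q) is (¬Q → ¬P); it is logically equivalent to the original.
Here P = 'R(y)' and Q = 'G(y)'.

If not (G(y)), then not (R(y)).


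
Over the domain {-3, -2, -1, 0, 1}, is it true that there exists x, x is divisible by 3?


Evaluate the predicate on each element: -3:T, -2:F, -1:F, 0:T, 1:F.
Witness x = -3 satisfies the predicate.

T


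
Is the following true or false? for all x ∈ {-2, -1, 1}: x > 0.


Evaluate the predicate on each element: -2:F, -1:F, 1:T.
Counterexample x = -2 fails the predicate.

F


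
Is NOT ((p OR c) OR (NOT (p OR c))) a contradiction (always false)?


Truth table over {c, p}:
c | p | φ
---------
F | F | F
T | F | F
F | T | F
T | T | F
Every row is false.

Yes, it is a contradiction.


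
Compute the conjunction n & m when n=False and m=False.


Conjunction is true only when both operands are true.
Substitute: n=False, m=False.
False & False evaluates to False.

False


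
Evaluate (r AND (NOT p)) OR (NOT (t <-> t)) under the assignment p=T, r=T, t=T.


Substitute p=T, r=T, t=T:
NOT p = F
r AND (NOT p) = T AND F = F
t <-> t = T <-> T = T
NOT (t <-> t) = F
(r AND (NOT p)) OR (NOT (t <-> t)) = F OR F = F

F


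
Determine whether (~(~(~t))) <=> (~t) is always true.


Build the truth table over {t}:
t | φ
-----
False | True
True | True
Every row evaluates to true.

Yes, it is a tautology.


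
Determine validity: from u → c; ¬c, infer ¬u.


This matches the form of modus tollens: the conclusion follows in every model of the premises.

Valid.


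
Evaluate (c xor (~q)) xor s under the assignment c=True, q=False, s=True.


Substitute c=True, q=False, s=True:
~q = True
c xor (~q) = True xor True = False
(c xor (~q)) xor s = False xor True = True

True


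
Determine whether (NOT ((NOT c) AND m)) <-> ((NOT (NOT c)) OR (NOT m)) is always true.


Build the truth table over {c, m}:
c | m | φ
---------
F | F | T
T | F | T
F | T | T
T | T | T
Every row evaluates to true.

Yes, it is a tautology.


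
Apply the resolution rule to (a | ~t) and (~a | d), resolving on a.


The clauses contain complementary literals a and ~a.
Resolution eliminates this pair and disjoins the remaining literals (merging duplicates).

(~t | d)


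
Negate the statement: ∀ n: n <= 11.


¬(∀ x: φ) = ∃ x: ¬φ, and ¬(∃ x: φ) = ∀ x: ¬φ.
Apply to the universal statement.

∃ n: ¬(n <= 11)


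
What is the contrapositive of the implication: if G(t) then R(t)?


The contrapositive of (P → Q) is (¬Q → ¬P); it is logically equivalent to the original.
Here P = 'G(t)' and Q = 'R(t)'.

If not (R(t)), then not (G(t)).


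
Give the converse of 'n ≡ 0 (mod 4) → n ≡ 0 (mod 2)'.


The converse of (P → Q) is (Q → P). It is not in general equivalent to the original.
Here P = 'n ≡ 0 (mod 4)' and Q = 'n ≡ 0 (mod 2)'.

If n ≡ 0 (mod 2), then n ≡ 0 (mod 4).


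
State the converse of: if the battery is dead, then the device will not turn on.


The converse of (P → Q) is (Q → P). It is not in general equivalent to the original.
Here P = 'the battery is dead' and Q = 'the device will not turn on'.

If the device will not turn on, then the battery is dead.


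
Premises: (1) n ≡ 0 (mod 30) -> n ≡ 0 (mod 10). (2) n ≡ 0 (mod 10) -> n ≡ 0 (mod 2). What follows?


Hypothetical syllogism: from (P → Q) and (Q → R), infer (P → R).
Chain the two implications through the shared middle term 'n ≡ 0 (mod 10)'.

n ≡ 0 (mod 30) -> n ≡ 0 (mod 2)


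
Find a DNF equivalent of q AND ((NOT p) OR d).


Step 1: Distribute ∧ over ∨: q ∧ ((¬p) ∨ d) = (q ∧ (¬p)) ∨ (q ∧ d).

(q AND (NOT p)) OR (q AND d)
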